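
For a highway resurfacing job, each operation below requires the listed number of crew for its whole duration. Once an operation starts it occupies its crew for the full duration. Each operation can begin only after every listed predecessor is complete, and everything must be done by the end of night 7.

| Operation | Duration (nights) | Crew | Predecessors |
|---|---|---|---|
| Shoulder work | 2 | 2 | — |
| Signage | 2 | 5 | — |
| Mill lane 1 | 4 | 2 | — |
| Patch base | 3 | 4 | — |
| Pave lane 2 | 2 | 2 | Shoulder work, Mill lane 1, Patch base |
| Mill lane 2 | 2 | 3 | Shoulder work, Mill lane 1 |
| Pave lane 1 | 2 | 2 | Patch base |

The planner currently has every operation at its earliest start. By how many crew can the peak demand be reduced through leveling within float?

Early-start peak: n1:13  n2:13  n3:6  n4:4  n5:7  n6:5  n7:0 ⇒ 13.
Leveled (Shoulder work@1, Signage@4, Mill lane 1@1, Patch base@1, Pave lane 2@5, Mill lane 2@6, Pave lane 1@6): n1:8  n2:8  n3:6  n4:7  n5:7  n6:7  n7:5 ⇒ 8.
Reduction 13 − 8 = 5.

5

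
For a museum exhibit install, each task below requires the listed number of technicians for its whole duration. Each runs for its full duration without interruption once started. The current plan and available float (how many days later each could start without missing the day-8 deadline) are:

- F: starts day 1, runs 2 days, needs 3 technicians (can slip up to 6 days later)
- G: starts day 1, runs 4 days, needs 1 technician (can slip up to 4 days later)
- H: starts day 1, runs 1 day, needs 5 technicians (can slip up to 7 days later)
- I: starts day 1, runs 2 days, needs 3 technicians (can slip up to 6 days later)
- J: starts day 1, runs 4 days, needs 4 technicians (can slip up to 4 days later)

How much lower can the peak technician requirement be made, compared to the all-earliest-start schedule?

Early-start peak: d1:16  d2:11  d3:5  d4:5  d5:0  d6:0  d7:0  d8:0 ⇒ 16.
Leveled (F@1, G@3, H@3, I@1, J@4): d1:6  d2:6  d3:6  d4:5  d5:5  d6:5  d7:4  d8:0 ⇒ 6.
Reduction 16 − 6 = 10.

10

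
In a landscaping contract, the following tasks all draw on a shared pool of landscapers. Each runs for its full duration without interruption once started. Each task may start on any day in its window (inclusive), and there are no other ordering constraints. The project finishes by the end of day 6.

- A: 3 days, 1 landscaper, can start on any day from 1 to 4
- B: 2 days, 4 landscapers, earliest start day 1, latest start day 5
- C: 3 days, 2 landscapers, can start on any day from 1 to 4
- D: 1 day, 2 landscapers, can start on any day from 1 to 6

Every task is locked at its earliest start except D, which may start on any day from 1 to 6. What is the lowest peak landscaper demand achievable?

7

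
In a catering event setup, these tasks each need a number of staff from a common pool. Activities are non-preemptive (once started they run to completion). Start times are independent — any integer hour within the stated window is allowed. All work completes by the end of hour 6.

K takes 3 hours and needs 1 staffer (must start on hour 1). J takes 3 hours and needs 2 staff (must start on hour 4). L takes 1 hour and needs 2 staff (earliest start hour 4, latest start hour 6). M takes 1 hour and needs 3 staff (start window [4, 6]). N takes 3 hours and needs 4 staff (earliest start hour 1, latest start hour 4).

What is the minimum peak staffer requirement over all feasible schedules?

Early-start (K@1, J@4, L@4, M@4, N@1) gives peak 7: h1:5  h2:5  h3:5  h4:7  h5:2  h6:2.
Shift M→5.
Schedule K@1, J@4, L@4, M@5, N@1: h1:5  h2:5  h3:5  h4:4  h5:5  h6:2 — peak 5.
Total staffer-hours = 26 over 6 hours ⇒ peak ≥ ⌈26/6⌉ = 5, so 5 is optimal.

5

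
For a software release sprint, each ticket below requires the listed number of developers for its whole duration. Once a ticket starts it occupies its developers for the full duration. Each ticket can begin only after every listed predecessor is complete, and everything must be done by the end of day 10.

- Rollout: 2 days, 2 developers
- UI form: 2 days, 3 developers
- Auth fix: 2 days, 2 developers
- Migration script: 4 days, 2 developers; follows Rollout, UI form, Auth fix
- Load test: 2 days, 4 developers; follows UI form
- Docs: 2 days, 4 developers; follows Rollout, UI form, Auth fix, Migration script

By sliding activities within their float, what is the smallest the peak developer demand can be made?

Early-start (Rollout@1, UI form@1, Auth fix@1, Migration script@3, Load test@3, Docs@7) gives peak 7: d1:7  d2:7  d3:6  d4:6  d5:2  d6:2  d7:4  d8:4  d9:0  d10:0.
Shift Auth fix→3, Migration script→5, Docs→9.
Schedule Rollout@1, UI form@1, Auth fix@3, Migration script@5, Load test@3, Docs@9: d1:5  d2:5  d3:6  d4:6  d5:2  d6:2  d7:2  d8:2  d9:4  d10:4 — peak 6.

6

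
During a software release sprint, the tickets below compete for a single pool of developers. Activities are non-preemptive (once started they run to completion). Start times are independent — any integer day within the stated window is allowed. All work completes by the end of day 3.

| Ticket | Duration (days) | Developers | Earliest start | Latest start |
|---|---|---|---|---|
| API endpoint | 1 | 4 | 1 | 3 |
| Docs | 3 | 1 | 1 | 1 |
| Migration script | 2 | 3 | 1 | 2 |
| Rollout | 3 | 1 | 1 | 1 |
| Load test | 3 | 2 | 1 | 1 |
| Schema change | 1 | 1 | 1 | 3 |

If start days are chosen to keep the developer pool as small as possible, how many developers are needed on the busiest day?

8

Early-start (API endpoint@1, Docs@1, Migration script@1, Rollout@1, Load test@1, Schema change@1) gives peak 12: d1:12  d2:7  d3:4.
Shift Migration script→2, Schema change→2.
Schedule API endpoint@1, Docs@1, Migration script@2, Rollout@1, Load test@1, Schema change@2: d1:8  d2:8  d3:7 — peak 8.
Total developer-days = 23 over 3 days ⇒ peak ≥ ⌈23/3⌉ = 8, so 8 is optimal.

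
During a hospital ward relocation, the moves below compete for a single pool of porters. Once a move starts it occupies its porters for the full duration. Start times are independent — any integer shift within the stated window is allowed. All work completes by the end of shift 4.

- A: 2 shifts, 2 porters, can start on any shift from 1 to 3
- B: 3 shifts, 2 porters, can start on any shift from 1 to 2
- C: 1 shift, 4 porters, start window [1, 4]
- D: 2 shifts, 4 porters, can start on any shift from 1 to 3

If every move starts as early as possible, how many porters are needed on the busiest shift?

12

Early-start schedule: A@1, B@1, C@1, D@1.
Load per shift: shift 1: 12, shift 2: 8, shift 3: 2, shift 4: 0.
Peak is 12.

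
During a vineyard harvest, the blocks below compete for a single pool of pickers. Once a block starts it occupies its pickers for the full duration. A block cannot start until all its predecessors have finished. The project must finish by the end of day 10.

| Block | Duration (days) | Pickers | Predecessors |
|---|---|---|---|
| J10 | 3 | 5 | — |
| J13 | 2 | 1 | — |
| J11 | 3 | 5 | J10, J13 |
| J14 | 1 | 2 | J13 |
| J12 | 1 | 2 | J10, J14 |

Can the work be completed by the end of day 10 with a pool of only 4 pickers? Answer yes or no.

The minimum achievable peak is 5; 4 < 5, so no feasible schedule stays within the cap.

no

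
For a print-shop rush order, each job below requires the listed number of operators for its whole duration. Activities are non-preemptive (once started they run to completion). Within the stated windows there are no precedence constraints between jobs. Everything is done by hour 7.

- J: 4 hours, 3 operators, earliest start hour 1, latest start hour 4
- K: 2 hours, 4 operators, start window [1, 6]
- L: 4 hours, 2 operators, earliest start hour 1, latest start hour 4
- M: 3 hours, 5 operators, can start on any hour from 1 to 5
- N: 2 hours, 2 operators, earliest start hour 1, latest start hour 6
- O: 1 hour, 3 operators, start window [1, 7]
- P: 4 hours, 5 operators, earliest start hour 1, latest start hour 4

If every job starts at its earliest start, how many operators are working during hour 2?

At early start, hour 2 has: J, K, L, M, N, P.
Demand: 3 + 4 + 2 + 5 + 2 + 5 = 21.

21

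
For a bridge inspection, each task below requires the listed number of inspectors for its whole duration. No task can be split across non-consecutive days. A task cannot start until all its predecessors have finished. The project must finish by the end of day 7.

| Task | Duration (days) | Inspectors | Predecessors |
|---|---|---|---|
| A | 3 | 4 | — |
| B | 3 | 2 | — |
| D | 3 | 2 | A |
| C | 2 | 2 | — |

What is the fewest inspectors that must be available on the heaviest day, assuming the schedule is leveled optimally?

Early-start (A@1, B@1, D@4, C@1) gives peak 8: d1:8  d2:8  d3:6  d4:2  d5:2  d6:2  d7:0.
Shift C→4.
Schedule A@1, B@1, D@4, C@4: d1:6  d2:6  d3:6  d4:4  d5:4  d6:2  d7:0 — peak 6.

6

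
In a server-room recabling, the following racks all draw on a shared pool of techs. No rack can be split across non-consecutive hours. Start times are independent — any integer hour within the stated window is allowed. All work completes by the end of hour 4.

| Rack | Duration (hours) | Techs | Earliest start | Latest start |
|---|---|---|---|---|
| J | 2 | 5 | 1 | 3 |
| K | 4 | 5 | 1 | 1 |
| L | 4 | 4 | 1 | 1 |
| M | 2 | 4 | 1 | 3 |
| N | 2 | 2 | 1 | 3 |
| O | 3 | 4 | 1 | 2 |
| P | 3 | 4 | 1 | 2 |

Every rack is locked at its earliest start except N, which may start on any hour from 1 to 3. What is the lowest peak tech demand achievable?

N@1: h1:28  h2:28  h3:17  h4:9 → peak 28
N@2: h1:26  h2:28  h3:19  h4:9 → peak 28
N@3: h1:26  h2:26  h3:19  h4:11 → peak 26
Best is N@3, peak 26.

26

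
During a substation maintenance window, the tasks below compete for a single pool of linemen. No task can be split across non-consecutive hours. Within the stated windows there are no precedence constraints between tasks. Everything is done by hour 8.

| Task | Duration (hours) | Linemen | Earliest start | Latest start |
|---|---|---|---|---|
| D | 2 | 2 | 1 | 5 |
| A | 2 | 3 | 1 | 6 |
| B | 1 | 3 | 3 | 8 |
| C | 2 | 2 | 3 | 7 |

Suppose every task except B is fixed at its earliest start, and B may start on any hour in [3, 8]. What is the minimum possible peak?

B@3: h1:5  h2:5  h3:5  h4:2  h5:0  h6:0  h7:0  h8:0 → peak 5
B@4: h1:5  h2:5  h3:2  h4:5  h5:0  h6:0  h7:0  h8:0 → peak 5
B@5: h1:5  h2:5  h3:2  h4:2  h5:3  h6:0  h7:0  h8:0 → peak 5
B@6: h1:5  h2:5  h3:2  h4:2  h5:0  h6:3  h7:0  h8:0 → peak 5
B@7: h1:5  h2:5  h3:2  h4:2  h5:0  h6:0  h7:3  h8:0 → peak 5
B@8: h1:5  h2:5  h3:2  h4:2  h5:0  h6:0  h7:0  h8:3 → peak 5
Best is B@3, peak 5.

5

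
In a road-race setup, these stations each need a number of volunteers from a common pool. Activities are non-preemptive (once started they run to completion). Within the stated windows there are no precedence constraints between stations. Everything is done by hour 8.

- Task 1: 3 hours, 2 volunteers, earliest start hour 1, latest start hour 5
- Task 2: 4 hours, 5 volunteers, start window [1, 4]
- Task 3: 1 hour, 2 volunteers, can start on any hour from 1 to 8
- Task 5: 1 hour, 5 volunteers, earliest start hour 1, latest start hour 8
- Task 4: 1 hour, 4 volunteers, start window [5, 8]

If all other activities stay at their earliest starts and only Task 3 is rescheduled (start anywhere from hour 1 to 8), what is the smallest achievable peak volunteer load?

12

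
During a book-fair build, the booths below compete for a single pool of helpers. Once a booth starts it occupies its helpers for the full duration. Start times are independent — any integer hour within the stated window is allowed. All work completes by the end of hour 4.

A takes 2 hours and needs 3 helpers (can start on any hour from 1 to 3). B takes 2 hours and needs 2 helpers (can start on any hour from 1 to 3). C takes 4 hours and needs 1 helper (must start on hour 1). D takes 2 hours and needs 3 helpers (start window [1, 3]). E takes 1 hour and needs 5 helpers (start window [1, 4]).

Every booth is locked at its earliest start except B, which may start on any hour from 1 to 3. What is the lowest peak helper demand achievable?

12

B@1: h1:14  h2:9  h3:1  h4:1 → peak 14
B@2: h1:12  h2:9  h3:3  h4:1 → peak 12
B@3: h1:12  h2:7  h3:3  h4:3 → peak 12
Best is B@2, peak 12.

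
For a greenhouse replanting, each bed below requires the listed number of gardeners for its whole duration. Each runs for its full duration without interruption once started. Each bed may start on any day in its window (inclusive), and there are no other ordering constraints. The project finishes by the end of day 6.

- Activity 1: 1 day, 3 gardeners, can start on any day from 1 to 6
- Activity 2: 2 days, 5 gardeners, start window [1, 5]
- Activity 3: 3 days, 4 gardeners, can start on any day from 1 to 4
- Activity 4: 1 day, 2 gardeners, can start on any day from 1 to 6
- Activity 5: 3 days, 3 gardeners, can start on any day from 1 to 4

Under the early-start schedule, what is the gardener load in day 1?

17

At early start, day 1 has: Activity 1, Activity 2, Activity 3, Activity 4, Activity 5.
Demand: 3 + 5 + 4 + 2 + 3 = 17.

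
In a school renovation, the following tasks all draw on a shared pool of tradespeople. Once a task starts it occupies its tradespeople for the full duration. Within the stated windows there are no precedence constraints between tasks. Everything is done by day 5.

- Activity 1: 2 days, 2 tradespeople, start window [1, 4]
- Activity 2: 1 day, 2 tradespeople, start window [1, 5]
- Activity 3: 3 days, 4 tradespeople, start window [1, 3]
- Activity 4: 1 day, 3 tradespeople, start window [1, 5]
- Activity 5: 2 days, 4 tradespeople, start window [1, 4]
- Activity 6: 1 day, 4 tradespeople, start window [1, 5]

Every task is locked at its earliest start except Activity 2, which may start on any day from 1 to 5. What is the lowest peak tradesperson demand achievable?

Activity 2@1: d1:19  d2:10  d3:4  d4:0  d5:0 → peak 19
Activity 2@2: d1:17  d2:12  d3:4  d4:0  d5:0 → peak 17
Activity 2@3: d1:17  d2:10  d3:6  d4:0  d5:0 → peak 17
Activity 2@4: d1:17  d2:10  d3:4  d4:2  d5:0 → peak 17
Activity 2@5: d1:17  d2:10  d3:4  d4:0  d5:2 → peak 17
Best is Activity 2@2, peak 17.

17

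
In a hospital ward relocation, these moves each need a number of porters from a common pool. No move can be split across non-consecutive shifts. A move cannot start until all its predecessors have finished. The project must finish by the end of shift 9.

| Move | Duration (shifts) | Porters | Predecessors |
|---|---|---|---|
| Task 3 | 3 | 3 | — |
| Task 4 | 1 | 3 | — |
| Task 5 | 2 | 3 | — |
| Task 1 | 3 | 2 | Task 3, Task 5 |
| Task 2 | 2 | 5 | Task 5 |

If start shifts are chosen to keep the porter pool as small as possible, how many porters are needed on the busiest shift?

6

Early-start (Task 3@1, Task 4@1, Task 5@1, Task 1@4, Task 2@3) gives peak 9: s1:9  s2:6  s3:8  s4:7  s5:2  s6:2  s7:0  s8:0  s9:0.
Shift Task 5→2, Task 2→7.
Schedule Task 3@1, Task 4@1, Task 5@2, Task 1@4, Task 2@7: s1:6  s2:6  s3:6  s4:2  s5:2  s6:2  s7:5  s8:5  s9:0 — peak 6.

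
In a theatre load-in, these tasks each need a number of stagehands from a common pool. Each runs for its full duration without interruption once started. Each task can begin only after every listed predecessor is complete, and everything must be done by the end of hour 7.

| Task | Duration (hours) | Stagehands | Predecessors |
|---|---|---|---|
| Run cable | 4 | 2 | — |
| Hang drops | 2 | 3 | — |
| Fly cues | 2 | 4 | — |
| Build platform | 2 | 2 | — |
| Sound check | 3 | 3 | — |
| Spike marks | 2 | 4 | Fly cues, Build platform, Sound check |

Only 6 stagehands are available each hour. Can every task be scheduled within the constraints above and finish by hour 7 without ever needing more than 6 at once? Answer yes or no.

Total stagehand-hours = 43; over 7 hours the average is 43/7 > 6, so some hour must exceed 6.

no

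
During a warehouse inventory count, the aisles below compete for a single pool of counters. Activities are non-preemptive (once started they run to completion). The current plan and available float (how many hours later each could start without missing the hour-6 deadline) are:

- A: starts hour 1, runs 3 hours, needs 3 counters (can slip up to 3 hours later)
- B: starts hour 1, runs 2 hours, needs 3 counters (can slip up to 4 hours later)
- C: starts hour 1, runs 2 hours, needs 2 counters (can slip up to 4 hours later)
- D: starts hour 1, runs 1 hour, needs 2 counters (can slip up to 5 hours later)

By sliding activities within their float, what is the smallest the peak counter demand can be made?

5

Early-start (A@1, B@1, C@1, D@1) gives peak 10: h1:10  h2:8  h3:3  h4:0  h5:0  h6:0.
Shift B→4, D→3.
Schedule A@1, B@4, C@1, D@3: h1:5  h2:5  h3:5  h4:3  h5:3  h6:0 — peak 5.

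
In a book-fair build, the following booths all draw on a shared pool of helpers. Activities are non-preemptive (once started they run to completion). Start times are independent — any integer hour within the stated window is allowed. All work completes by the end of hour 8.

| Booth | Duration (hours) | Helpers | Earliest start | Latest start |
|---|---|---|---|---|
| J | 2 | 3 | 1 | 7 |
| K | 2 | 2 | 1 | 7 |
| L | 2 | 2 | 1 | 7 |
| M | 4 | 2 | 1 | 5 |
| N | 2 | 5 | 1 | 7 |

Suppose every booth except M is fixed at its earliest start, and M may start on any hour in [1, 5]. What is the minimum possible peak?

12

M@1: h1:14  h2:14  h3:2  h4:2  h5:0  h6:0  h7:0  h8:0 → peak 14
M@2: h1:12  h2:14  h3:2  h4:2  h5:2  h6:0  h7:0  h8:0 → peak 14
M@3: h1:12  h2:12  h3:2  h4:2  h5:2  h6:2  h7:0  h8:0 → peak 12
M@4: h1:12  h2:12  h3:0  h4:2  h5:2  h6:2  h7:2  h8:0 → peak 12
M@5: h1:12  h2:12  h3:0  h4:0  h5:2  h6:2  h7:2  h8:2 → peak 12
Best is M@3, peak 12.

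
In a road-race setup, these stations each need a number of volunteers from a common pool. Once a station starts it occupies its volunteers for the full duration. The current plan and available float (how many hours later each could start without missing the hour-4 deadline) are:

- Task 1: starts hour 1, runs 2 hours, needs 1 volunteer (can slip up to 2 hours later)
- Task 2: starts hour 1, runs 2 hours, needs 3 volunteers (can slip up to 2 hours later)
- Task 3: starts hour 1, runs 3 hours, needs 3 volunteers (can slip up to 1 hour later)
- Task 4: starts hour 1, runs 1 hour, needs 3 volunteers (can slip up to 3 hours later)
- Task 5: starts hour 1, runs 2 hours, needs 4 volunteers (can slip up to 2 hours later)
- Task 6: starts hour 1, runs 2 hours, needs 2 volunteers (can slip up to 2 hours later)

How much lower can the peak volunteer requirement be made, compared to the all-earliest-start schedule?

8

Early-start peak: h1:16  h2:13  h3:3  h4:0 ⇒ 16.
Leveled (Task 1@1, Task 2@3, Task 3@1, Task 4@4, Task 5@1, Task 6@3): h1:8  h2:8  h3:8  h4:8 ⇒ 8.
Reduction 16 − 8 = 8.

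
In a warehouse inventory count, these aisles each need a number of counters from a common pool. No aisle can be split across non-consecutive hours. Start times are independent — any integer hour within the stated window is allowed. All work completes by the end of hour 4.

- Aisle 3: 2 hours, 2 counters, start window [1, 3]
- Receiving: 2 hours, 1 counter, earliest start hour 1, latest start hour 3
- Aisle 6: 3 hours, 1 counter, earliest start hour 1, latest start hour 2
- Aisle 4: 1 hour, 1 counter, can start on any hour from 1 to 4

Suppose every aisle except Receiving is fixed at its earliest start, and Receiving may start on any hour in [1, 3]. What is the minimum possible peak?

Receiving@1: h1:5  h2:4  h3:1  h4:0 → peak 5
Receiving@2: h1:4  h2:4  h3:2  h4:0 → peak 4
Receiving@3: h1:4  h2:3  h3:2  h4:1 → peak 4
Best is Receiving@2, peak 4.

4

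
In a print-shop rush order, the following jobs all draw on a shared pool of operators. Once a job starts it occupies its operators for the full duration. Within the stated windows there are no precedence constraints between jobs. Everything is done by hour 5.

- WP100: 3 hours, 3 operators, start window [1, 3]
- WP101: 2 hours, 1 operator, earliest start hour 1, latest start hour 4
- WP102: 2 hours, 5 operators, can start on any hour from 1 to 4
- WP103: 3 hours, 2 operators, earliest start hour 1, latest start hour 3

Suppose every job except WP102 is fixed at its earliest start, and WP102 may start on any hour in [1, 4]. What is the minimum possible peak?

WP102@1: h1:11  h2:11  h3:5  h4:0  h5:0 → peak 11
WP102@2: h1:6  h2:11  h3:10  h4:0  h5:0 → peak 11
WP102@3: h1:6  h2:6  h3:10  h4:5  h5:0 → peak 10
WP102@4: h1:6  h2:6  h3:5  h4:5  h5:5 → peak 6
Best is WP102@4, peak 6.

6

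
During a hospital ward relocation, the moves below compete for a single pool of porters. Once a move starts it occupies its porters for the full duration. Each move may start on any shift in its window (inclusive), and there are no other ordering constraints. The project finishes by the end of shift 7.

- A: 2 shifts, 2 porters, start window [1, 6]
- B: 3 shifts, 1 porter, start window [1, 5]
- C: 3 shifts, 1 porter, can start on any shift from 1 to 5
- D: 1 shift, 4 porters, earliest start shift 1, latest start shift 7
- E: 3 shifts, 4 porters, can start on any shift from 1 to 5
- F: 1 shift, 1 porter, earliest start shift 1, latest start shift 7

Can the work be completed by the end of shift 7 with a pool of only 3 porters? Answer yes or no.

Total porter-shifts = 27; over 7 shifts the average is 27/7 > 3, so some shift must exceed 3.

no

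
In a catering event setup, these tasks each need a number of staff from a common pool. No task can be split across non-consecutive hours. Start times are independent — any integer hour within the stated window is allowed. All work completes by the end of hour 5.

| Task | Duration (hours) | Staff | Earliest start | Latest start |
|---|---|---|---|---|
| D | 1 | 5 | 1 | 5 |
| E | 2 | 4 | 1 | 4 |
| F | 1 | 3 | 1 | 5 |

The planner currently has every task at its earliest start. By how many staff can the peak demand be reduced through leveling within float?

7

Early-start peak: h1:12  h2:4  h3:0  h4:0  h5:0 ⇒ 12.
Leveled (D@1, E@2, F@4): h1:5  h2:4  h3:4  h4:3  h5:0 ⇒ 5.
Reduction 12 − 5 = 7.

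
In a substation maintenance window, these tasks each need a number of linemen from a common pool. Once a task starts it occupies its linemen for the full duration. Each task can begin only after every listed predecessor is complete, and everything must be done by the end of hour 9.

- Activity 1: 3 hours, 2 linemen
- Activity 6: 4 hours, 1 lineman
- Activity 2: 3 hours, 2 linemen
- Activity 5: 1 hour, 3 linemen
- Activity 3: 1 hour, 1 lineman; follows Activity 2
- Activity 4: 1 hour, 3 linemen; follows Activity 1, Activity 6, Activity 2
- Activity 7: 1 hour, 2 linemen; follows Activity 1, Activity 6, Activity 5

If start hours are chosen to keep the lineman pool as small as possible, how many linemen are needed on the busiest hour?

Early-start (Activity 1@1, Activity 6@1, Activity 2@1, Activity 5@1, Activity 3@4, Activity 4@5, Activity 7@5) gives peak 8: h1:8  h2:5  h3:5  h4:2  h5:5  h6:0  h7:0  h8:0  h9:0.
Shift Activity 2→4, Activity 5→7, Activity 3→8, Activity 4→9, Activity 7→8.
Schedule Activity 1@1, Activity 6@1, Activity 2@4, Activity 5@7, Activity 3@8, Activity 4@9, Activity 7@8: h1:3  h2:3  h3:3  h4:3  h5:2  h6:2  h7:3  h8:3  h9:3 — peak 3.
Total lineman-hours = 25 over 9 hours ⇒ peak ≥ ⌈25/9⌉ = 3, so 3 is optimal.

3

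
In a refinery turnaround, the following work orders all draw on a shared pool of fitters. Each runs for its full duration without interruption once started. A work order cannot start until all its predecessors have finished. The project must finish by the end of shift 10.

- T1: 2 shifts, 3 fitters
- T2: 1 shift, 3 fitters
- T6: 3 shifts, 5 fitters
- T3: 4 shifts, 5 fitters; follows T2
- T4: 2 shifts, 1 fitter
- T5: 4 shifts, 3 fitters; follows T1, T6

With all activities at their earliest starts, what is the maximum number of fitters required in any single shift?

Early-start schedule: T1@1, T2@1, T6@1, T3@2, T4@1, T5@4.
Load per shift: shift 1: 12, shift 2: 14, shift 3: 10, shift 4: 8, shift 5: 8, shift 6: 3, shift 7: 3, shift 8: 0, shift 9: 0, shift 10: 0.
Peak is 14.

14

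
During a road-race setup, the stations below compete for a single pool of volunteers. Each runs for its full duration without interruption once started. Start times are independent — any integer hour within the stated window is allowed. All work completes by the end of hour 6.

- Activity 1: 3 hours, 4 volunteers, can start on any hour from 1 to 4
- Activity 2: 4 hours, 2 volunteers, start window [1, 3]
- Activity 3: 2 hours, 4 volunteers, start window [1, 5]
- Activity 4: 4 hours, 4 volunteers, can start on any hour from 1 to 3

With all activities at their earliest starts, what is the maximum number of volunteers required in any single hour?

14

Early-start schedule: Activity 1@1, Activity 2@1, Activity 3@1, Activity 4@1.
Load per hour: hour 1: 14, hour 2: 14, hour 3: 10, hour 4: 6, hour 5: 0, hour 6: 0.
Peak is 14.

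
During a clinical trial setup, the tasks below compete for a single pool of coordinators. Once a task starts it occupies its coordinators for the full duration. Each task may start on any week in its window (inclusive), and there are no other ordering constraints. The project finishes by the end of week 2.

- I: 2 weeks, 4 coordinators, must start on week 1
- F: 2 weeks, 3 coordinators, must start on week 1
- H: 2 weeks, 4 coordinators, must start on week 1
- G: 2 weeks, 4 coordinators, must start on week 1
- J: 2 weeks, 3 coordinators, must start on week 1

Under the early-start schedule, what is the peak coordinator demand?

Early-start schedule: I@1, F@1, H@1, G@1, J@1.
Load per week: week 1: 18, week 2: 18.
Peak is 18.

18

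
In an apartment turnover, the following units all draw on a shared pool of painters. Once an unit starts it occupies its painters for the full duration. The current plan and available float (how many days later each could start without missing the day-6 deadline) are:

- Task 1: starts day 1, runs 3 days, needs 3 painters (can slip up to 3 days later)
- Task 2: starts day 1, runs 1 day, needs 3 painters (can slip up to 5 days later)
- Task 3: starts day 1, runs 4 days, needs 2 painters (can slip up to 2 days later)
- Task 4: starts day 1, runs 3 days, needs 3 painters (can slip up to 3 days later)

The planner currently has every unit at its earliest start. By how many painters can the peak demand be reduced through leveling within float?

Early-start peak: d1:11  d2:8  d3:8  d4:2  d5:0  d6:0 ⇒ 11.
Leveled (Task 1@1, Task 2@1, Task 3@2, Task 4@4): d1:6  d2:5  d3:5  d4:5  d5:5  d6:3 ⇒ 6.
Reduction 11 − 6 = 5.

5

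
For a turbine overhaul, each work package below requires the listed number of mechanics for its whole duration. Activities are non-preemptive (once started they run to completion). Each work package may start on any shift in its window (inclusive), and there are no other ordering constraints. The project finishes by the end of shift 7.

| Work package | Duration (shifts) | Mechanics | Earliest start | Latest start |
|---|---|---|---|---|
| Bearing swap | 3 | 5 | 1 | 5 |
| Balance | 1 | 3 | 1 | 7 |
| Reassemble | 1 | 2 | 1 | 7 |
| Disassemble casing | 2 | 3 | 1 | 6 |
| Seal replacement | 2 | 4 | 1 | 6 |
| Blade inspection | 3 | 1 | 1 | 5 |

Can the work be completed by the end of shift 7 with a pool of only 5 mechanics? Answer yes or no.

no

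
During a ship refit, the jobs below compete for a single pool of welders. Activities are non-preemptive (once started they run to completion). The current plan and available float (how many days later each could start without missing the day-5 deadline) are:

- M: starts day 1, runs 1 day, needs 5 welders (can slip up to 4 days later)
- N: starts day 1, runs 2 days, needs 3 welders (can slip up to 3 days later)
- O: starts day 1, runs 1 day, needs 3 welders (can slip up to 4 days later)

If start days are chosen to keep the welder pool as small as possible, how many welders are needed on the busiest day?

5

Early-start (M@1, N@1, O@1) gives peak 11: d1:11  d2:3  d3:0  d4:0  d5:0.
Shift N→2, O→4.
Schedule M@1, N@2, O@4: d1:5  d2:3  d3:3  d4:3  d5:0 — peak 5.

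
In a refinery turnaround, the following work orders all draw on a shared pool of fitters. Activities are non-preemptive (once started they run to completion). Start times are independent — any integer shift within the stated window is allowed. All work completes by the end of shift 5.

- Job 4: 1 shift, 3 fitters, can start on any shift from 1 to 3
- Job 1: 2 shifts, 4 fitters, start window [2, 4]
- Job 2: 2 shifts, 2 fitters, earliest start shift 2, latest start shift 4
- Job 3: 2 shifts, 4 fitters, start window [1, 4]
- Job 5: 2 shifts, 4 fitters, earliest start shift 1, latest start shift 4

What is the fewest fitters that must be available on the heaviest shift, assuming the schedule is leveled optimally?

Early-start (Job 4@1, Job 1@2, Job 2@2, Job 3@1, Job 5@1) gives peak 14: s1:11  s2:14  s3:6  s4:0  s5:0.
Shift Job 3→4, Job 5→4.
Schedule Job 4@1, Job 1@2, Job 2@2, Job 3@4, Job 5@4: s1:3  s2:6  s3:6  s4:8  s5:8 — peak 8.

8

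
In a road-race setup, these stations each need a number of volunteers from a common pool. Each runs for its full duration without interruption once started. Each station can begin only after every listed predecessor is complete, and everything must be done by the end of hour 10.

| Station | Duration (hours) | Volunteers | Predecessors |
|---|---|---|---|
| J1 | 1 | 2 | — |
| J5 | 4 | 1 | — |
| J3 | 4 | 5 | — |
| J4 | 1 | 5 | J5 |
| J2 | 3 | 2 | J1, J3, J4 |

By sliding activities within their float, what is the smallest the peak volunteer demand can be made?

6

Early-start (J1@1, J5@1, J3@1, J4@5, J2@6) gives peak 8: h1:8  h2:6  h3:6  h4:6  h5:5  h6:2  h7:2  h8:2  h9:0  h10:0.
Shift J3→2, J4→6, J2→7.
Schedule J1@1, J5@1, J3@2, J4@6, J2@7: h1:3  h2:6  h3:6  h4:6  h5:5  h6:5  h7:2  h8:2  h9:2  h10:0 — peak 6.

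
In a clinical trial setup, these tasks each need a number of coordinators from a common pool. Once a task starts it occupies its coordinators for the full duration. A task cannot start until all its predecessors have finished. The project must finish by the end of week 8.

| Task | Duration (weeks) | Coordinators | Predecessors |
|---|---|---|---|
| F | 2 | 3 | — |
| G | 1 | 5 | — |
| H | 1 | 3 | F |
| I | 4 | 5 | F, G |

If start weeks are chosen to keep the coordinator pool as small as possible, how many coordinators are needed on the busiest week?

Early-start (F@1, G@1, H@3, I@3) gives peak 8: w1:8  w2:3  w3:8  w4:5  w5:5  w6:5  w7:0  w8:0.
Shift G→3, H→4, I→5.
Schedule F@1, G@3, H@4, I@5: w1:3  w2:3  w3:5  w4:3  w5:5  w6:5  w7:5  w8:5 — peak 5.
Total coordinator-weeks = 34 over 8 weeks ⇒ peak ≥ ⌈34/8⌉ = 5, so 5 is optimal.

5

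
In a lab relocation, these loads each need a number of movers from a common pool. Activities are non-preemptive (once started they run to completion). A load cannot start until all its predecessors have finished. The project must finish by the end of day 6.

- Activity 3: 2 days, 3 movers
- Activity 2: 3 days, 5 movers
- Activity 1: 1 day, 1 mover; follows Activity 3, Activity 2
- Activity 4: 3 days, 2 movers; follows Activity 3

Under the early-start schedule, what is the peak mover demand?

Early-start schedule: Activity 3@1, Activity 2@1, Activity 1@4, Activity 4@3.
Load per day: day 1: 8, day 2: 8, day 3: 7, day 4: 3, day 5: 2, day 6: 0.
Peak is 8.

8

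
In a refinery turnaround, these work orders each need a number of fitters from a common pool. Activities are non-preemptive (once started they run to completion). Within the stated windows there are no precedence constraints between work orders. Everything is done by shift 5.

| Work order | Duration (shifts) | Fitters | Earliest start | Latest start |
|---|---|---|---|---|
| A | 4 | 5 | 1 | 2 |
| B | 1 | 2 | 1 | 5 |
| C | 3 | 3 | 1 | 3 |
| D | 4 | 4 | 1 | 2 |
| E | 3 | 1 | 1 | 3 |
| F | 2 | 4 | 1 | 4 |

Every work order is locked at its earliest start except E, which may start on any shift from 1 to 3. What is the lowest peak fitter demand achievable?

18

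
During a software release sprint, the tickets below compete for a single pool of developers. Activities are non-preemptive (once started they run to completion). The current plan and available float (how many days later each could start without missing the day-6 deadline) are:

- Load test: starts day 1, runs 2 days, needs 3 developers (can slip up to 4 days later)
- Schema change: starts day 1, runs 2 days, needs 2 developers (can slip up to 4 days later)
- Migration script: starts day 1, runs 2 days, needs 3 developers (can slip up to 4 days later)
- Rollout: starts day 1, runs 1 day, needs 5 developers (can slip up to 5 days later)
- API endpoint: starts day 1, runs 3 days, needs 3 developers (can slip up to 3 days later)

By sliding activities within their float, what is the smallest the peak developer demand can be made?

Early-start (Load test@1, Schema change@1, Migration script@1, Rollout@1, API endpoint@1) gives peak 16: d1:16  d2:11  d3:3  d4:0  d5:0  d6:0.
Shift Migration script→3, Rollout→6, API endpoint→3.
Schedule Load test@1, Schema change@1, Migration script@3, Rollout@6, API endpoint@3: d1:5  d2:5  d3:6  d4:6  d5:3  d6:5 — peak 6.

6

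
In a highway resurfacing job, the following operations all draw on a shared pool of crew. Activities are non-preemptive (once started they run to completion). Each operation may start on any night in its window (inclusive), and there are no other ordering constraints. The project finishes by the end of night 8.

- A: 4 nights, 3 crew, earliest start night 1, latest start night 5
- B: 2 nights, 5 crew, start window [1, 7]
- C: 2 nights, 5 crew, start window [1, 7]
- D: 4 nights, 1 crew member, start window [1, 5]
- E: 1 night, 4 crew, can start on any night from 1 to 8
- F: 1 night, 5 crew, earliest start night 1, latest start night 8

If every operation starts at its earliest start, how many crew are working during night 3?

4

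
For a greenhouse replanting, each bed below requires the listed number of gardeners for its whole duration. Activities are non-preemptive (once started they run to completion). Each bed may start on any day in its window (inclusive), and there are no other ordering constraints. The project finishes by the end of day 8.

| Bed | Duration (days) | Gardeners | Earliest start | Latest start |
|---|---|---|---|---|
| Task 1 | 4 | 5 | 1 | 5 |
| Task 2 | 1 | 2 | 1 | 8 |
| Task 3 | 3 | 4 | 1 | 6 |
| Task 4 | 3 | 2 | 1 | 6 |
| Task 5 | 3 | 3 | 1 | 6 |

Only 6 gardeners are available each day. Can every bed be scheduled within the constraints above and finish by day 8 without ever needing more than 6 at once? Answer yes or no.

no

Total gardener-days = 49; over 8 days the average is 49/8 > 6, so some day must exceed 6.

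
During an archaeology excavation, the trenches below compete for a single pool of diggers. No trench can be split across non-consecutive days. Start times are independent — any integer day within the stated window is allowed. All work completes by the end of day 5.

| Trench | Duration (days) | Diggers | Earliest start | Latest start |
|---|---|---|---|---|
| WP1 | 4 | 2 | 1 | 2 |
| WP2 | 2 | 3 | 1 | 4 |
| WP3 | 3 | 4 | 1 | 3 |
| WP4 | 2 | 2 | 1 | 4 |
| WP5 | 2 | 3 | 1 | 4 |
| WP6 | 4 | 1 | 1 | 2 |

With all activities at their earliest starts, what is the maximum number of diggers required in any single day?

15

Early-start schedule: WP1@1, WP2@1, WP3@1, WP4@1, WP5@1, WP6@1.
Load per day: day 1: 15, day 2: 15, day 3: 7, day 4: 3, day 5: 0.
Peak is 15.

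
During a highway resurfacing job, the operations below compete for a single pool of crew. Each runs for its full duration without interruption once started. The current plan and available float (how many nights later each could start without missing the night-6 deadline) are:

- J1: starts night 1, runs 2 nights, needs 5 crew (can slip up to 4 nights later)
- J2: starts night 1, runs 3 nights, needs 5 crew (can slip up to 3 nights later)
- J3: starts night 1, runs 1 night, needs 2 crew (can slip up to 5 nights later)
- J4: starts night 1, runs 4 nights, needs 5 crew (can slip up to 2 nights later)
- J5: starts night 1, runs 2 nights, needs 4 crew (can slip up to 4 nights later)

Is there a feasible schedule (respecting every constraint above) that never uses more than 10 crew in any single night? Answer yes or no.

yes

Schedule J1@1, J2@1, J3@4, J4@3, J5@5: n1:10  n2:10  n3:10  n4:7  n5:9  n6:9 — peak 10 ≤ 10.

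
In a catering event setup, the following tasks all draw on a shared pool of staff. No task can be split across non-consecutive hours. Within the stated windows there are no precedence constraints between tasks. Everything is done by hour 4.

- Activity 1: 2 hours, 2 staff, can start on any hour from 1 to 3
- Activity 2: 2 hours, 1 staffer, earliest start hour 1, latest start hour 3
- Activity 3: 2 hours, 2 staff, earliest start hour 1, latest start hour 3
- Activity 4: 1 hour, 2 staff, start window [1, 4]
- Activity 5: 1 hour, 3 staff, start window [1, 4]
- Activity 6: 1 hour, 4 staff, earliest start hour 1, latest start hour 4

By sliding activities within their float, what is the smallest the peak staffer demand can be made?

5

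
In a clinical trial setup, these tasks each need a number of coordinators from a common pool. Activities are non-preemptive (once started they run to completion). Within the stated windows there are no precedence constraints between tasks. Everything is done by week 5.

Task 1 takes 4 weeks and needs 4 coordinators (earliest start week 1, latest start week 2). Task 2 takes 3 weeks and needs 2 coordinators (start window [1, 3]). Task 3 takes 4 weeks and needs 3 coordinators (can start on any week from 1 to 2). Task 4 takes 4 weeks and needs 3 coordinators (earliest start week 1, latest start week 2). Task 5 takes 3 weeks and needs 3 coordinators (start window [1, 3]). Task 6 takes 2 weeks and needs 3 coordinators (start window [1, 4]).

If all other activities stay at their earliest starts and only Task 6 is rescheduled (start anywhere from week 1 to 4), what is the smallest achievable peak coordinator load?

15

Task 6@1: w1:18  w2:18  w3:15  w4:10  w5:0 → peak 18
Task 6@2: w1:15  w2:18  w3:18  w4:10  w5:0 → peak 18
Task 6@3: w1:15  w2:15  w3:18  w4:13  w5:0 → peak 18
Task 6@4: w1:15  w2:15  w3:15  w4:13  w5:3 → peak 15
Best is Task 6@4, peak 15.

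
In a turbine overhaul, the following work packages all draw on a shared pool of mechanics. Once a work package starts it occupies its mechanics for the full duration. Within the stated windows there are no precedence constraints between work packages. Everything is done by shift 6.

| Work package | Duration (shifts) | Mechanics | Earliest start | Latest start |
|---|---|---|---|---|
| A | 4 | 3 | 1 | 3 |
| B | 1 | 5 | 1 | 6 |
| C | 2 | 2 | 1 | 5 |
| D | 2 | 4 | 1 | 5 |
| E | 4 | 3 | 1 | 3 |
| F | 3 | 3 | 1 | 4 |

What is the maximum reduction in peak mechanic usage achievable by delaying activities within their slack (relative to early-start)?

11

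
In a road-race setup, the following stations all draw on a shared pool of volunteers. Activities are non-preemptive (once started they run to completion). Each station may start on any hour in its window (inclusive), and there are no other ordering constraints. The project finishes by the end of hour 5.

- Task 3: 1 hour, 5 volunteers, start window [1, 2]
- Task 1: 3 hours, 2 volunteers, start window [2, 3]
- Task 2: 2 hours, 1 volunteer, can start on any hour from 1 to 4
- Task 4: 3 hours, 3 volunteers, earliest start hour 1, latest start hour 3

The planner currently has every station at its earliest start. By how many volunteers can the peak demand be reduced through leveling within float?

Early-start peak: h1:9  h2:6  h3:5  h4:2  h5:0 ⇒ 9.
Leveled (Task 3@1, Task 1@2, Task 2@1, Task 4@2): h1:6  h2:6  h3:5  h4:5  h5:0 ⇒ 6.
Reduction 9 − 6 = 3.

3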